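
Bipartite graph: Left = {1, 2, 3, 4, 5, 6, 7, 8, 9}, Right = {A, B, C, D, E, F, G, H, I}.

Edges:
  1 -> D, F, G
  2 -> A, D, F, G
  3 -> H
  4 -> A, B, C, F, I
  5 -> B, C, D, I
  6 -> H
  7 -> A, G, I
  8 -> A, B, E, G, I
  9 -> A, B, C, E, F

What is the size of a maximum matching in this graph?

8

For example, pair 1–D, 2–F, 3–H, 4–B, 5–C, 7–I, 8–G, 9–A.
The set {3, 6} has only 1 neighbour ({H}), so by Hall's theorem at most 8 of the 9 left vertices can be matched.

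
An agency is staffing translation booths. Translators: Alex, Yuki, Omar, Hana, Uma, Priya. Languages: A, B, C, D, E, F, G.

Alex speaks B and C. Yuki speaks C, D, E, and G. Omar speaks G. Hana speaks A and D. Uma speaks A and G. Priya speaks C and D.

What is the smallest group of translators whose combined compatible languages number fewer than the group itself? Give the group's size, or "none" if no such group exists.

A matching saturating every translator exists, for instance Alex→B, Yuki→E, Omar→G, Hana→D, Uma→A, Priya→C.
By Hall's marriage theorem, this means |N(S)| ≥ |S| for every subset S, so no violating subset exists.

none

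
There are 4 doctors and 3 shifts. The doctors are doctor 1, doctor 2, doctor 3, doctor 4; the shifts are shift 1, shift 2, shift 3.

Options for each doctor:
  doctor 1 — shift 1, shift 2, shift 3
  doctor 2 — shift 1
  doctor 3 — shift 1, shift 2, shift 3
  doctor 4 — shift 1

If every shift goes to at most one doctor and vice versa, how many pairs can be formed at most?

One maximum matching: doctor 1-shift 3, doctor 2-shift 1, doctor 3-shift 2.
The set {doctor 2, doctor 4} has only 1 neighbour ({shift 1}), so by Hall's theorem at most 3 of the 4 doctors can be matched.

3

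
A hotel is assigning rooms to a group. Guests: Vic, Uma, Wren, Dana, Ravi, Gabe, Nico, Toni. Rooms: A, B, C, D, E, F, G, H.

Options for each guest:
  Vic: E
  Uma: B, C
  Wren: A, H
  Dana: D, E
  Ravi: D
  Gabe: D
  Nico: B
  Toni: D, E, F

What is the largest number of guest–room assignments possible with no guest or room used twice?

6

A valid assignment of size 6: Vic–E, Uma–C, Wren–H, Dana–D, Nico–B, Toni–F.
The set {Vic, Dana, Ravi, Gabe} has only 2 neighbours ({D, E}), so by Hall's theorem at most 6 of the 8 guests can be matched.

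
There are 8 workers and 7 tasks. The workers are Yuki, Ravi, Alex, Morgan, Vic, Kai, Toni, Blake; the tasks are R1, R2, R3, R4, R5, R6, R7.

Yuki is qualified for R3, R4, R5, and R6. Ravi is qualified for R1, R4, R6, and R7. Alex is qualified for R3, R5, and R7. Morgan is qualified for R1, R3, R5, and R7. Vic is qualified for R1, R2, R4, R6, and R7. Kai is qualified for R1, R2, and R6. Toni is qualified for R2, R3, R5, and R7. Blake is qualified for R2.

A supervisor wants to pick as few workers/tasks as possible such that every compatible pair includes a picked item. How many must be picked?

A maximum matching has 7 edges (e.g. Yuki–R5, Ravi–R4, Alex–R3, Morgan–R1, Vic–R2, Kai–R6, Toni–R7).
By König's theorem the minimum vertex cover has the same size. One such cover is {R1, R2, R3, R4, R5, R6, R7}.

7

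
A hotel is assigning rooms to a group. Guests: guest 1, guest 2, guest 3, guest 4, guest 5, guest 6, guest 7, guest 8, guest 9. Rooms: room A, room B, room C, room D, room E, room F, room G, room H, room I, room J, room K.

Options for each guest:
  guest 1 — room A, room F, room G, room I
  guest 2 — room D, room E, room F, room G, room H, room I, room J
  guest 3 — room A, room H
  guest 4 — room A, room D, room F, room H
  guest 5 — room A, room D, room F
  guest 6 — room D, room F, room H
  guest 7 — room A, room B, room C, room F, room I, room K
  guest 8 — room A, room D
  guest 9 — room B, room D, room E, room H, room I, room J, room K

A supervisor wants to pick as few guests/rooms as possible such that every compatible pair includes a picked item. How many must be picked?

The 8 edges guest 1–room G, guest 2–room J, guest 3–room A, guest 4–room H, guest 5–room D, guest 6–room F, guest 7–room C, guest 9–room I form a matching, so any vertex cover needs at least 8 vertices (one per matched edge).
Conversely {guest 1, guest 2, guest 7, guest 9, room A, room D, room F, room H} meets every edge and has exactly 8 vertices, so 8 is optimal.

8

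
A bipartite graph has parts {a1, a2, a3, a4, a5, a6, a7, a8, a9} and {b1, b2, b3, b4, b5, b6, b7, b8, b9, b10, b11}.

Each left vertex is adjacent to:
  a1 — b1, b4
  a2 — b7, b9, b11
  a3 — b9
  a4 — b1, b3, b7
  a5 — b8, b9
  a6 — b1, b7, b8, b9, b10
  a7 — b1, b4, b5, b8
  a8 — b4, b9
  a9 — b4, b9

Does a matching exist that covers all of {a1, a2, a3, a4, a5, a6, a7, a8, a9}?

The set {a3, a8, a9} has only 2 neighbours ({b4, b9}), so by Hall's theorem at most 8 of the 9 left vertices can be matched.
Hence no matching covers every left vertex.

No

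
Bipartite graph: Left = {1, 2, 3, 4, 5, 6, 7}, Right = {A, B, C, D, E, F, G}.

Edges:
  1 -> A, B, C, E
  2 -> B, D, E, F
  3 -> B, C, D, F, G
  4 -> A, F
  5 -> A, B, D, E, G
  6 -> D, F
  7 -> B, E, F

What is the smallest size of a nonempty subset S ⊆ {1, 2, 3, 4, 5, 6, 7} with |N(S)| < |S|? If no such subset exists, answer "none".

none

A matching saturating every left vertex exists, for instance 1→C, 2→E, 3→G, 4→F, 5→A, 6→D, 7→B.
By Hall's marriage theorem, this means |N(S)| ≥ |S| for every subset S, so no violating subset exists.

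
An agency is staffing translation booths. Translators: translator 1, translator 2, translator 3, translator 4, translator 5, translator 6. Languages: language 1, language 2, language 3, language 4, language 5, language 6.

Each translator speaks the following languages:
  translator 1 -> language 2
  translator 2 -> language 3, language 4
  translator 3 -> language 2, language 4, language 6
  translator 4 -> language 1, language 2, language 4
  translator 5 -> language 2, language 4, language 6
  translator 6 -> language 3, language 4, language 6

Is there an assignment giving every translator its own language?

The set {translator 1, translator 2, translator 3, translator 5, translator 6} has only 4 neighbours ({language 2, language 3, language 4, language 6}), so by Hall's theorem at most 5 of the 6 translators can be matched.
Hence no matching covers every translator.

No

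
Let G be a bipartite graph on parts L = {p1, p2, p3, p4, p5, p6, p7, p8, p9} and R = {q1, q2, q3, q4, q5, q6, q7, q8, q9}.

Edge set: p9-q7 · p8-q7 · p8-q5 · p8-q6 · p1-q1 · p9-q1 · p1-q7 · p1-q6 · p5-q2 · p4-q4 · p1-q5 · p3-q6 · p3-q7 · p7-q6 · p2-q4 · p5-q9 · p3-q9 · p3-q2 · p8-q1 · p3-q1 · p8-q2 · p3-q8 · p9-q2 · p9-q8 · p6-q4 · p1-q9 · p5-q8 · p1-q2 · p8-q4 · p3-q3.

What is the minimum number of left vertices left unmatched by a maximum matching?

2

A valid assignment of size 7: p1-q1, p2-q4, p3-q9, p5-q2, p7-q6, p8-q7, p9-q8.
The set {p2, p4, p6} has only 1 neighbour ({q4}), so by Hall's theorem at most 7 of the 9 left vertices can be matched.
That matches 7 of the 9, leaving 2 unmatched; no matching can do better.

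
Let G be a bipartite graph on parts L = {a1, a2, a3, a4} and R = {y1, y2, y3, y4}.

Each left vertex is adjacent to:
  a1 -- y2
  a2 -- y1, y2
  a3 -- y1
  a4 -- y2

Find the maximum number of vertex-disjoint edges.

A valid assignment of size 2: a1-y2, a2-y1.
The set {a1, a2, a3, a4} has only 2 neighbours ({y1, y2}), so by Hall's theorem at most 2 of the 4 left vertices can be matched.

2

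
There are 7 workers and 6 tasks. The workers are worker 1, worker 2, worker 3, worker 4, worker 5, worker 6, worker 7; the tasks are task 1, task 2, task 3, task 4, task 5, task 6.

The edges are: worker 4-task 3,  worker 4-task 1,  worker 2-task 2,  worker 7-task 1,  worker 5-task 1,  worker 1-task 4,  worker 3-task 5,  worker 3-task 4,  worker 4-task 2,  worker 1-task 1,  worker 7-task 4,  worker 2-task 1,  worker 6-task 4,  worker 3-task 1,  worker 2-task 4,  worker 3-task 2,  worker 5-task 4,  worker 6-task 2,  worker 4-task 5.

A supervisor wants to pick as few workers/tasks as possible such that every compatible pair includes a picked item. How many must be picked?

5

A maximum matching has 5 edges (e.g. worker 1–task 4, worker 2–task 2, worker 3–task 5, worker 4–task 3, worker 5–task 1).
By König's theorem the minimum vertex cover has the same size. One such cover is {worker 3, worker 4, task 1, task 2, task 4}.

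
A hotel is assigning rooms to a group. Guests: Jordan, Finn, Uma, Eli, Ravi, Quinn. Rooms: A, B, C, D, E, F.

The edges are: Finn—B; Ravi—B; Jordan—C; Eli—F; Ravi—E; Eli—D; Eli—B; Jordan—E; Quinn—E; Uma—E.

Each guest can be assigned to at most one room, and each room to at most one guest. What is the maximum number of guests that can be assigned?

One maximum matching: Jordan–C, Finn–B, Uma–E, Eli–F.
The set {Finn, Uma, Ravi, Quinn} has only 2 neighbours ({B, E}), so by Hall's theorem at most 4 of the 6 guests can be matched.

4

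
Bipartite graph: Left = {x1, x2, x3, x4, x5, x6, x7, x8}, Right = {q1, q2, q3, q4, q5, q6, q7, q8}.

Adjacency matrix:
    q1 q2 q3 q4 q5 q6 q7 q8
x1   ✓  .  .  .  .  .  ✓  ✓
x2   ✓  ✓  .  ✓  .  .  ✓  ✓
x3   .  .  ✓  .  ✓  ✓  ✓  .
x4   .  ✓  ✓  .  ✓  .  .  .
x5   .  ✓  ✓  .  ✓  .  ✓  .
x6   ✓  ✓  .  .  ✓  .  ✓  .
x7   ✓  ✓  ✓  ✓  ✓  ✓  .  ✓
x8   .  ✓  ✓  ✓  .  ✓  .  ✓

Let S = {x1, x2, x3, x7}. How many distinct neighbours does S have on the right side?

8

The union of neighbours of {x1, x2, x3, x7} is {q1, q2, q3, q4, q5, q6, q7, q8}, which has 8 elements.
Since |N(S)| = 8 ≥ |S| = 4, Hall's condition holds for this subset.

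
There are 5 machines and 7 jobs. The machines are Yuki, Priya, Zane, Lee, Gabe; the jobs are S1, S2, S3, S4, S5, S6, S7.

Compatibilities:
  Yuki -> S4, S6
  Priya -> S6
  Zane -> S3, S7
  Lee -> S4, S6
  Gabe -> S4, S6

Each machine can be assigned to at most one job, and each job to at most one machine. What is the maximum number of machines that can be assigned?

3

For example, pair Yuki–S4, Priya–S6, Zane–S7.
The set {Yuki, Priya, Lee, Gabe} has only 2 neighbours ({S4, S6}), so by Hall's theorem at most 3 of the 5 machines can be matched.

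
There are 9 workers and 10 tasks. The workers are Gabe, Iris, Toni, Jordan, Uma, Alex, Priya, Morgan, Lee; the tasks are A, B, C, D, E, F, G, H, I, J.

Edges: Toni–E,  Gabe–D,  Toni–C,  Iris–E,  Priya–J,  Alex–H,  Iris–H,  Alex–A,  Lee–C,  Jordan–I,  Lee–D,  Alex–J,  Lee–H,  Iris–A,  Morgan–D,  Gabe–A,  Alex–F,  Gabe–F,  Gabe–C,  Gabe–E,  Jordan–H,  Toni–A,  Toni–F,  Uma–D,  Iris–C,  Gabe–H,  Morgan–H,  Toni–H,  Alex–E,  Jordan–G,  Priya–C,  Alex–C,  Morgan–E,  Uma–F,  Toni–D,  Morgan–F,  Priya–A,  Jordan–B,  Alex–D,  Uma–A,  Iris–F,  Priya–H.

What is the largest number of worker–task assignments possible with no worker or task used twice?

8

A valid assignment of size 8: Gabe–F, Iris–A, Toni–E, Jordan–B, Uma–D, Alex–J, Priya–C, Morgan–H.
The set {Gabe, Iris, Toni, Uma, Alex, Priya, Morgan, Lee} has only 7 neighbours ({A, C, D, E, F, H, J}), so by Hall's theorem at most 8 of the 9 workers can be matched.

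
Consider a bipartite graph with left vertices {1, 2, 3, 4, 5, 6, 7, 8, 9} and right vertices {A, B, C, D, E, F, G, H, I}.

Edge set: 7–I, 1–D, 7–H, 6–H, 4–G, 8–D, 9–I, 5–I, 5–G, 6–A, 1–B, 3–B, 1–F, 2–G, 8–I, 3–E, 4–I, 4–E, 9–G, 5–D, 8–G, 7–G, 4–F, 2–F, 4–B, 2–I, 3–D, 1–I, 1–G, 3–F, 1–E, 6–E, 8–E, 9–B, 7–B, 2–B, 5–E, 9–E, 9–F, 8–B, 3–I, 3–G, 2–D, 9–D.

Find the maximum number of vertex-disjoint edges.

One maximum matching: 1–I, 2–F, 3–E, 4–B, 5–D, 6–A, 7–H, 8–G.
The set {1, 2, 3, 4, 5, 8, 9} has only 6 neighbours ({B, D, E, F, G, I}), so by Hall's theorem at most 8 of the 9 left vertices can be matched.

8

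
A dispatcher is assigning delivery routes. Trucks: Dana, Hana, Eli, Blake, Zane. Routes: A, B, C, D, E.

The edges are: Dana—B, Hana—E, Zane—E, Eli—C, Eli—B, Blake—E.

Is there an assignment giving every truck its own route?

The set {Hana, Blake, Zane} has only 1 neighbour ({E}), so by Hall's theorem at most 3 of the 5 trucks can be matched.
Hence no matching covers every truck.

No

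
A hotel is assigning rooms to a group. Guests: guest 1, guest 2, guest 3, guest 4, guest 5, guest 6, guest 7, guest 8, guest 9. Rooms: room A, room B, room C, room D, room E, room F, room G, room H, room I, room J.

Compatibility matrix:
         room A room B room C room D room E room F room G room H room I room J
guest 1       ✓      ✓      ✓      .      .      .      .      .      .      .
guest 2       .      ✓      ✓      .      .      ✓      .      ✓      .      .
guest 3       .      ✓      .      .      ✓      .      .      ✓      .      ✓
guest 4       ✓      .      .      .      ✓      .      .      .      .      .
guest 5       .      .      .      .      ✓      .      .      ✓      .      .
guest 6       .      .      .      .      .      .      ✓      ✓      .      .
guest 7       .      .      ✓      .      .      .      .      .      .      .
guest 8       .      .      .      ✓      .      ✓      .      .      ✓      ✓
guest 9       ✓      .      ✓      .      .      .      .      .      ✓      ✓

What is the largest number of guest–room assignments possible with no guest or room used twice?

9

One maximum matching: guest 1–room B, guest 2–room F, guest 3–room H, guest 4–room A, guest 5–room E, guest 6–room G, guest 7–room C, guest 8–room J, guest 9–room I.
All 9 guests are matched, so no larger matching exists.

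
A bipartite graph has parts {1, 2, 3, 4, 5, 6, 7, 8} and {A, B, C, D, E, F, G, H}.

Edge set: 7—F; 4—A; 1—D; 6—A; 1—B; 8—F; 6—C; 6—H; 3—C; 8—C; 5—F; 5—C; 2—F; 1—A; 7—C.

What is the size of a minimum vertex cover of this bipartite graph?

{1, 4, 6, C, F} is a vertex cover of size 5: every edge has an endpoint in this set.
No smaller cover exists because 1–B, 2–F, 3–C, 4–A, 6–H is a matching of size 5, and a cover must include an endpoint of each of these disjoint edges (König's theorem).

5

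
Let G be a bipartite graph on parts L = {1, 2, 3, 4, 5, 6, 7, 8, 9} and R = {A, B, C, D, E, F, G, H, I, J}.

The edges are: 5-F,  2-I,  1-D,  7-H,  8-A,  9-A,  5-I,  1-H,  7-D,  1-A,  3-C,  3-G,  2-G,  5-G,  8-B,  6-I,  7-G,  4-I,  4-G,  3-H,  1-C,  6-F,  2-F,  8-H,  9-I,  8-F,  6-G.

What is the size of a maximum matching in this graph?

8

A valid assignment of size 8: 1–C, 2–G, 3–H, 4–I, 5–F, 7–D, 8–B, 9–A.
The set {2, 4, 5, 6} has only 3 neighbours ({F, G, I}), so by Hall's theorem at most 8 of the 9 left vertices can be matched.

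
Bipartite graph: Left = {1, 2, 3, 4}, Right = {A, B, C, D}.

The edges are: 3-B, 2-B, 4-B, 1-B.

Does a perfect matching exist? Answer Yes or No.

No

The set {1, 2, 3, 4} has only 1 neighbour ({B}), so by Hall's theorem at most 1 of the 4 left vertices can be matched.
Hence no matching covers every left vertex.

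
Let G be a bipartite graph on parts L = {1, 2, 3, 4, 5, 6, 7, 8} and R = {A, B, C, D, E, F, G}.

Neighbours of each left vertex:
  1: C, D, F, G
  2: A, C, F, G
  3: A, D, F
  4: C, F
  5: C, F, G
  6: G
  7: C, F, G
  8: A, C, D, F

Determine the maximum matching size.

5

One maximum matching: 1–D, 2–G, 3–A, 4–C, 5–F.
The set {1, 2, 3, 4, 5, 6, 7, 8} has only 5 neighbours ({A, C, D, F, G}), so by Hall's theorem at most 5 of the 8 left vertices can be matched.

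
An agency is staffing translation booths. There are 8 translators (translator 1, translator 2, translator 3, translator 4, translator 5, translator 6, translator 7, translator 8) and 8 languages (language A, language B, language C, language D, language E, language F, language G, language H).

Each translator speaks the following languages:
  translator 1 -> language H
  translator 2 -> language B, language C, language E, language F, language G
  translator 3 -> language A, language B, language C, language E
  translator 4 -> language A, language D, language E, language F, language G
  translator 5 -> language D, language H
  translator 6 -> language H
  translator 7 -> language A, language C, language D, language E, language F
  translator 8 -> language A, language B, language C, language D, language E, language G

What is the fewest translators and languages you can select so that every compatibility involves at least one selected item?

7

{translator 2, translator 3, translator 4, translator 5, translator 7, translator 8, language H} is a vertex cover of size 7: every edge has an endpoint in this set.
No smaller cover exists because translator 1–language H, translator 2–language F, translator 3–language A, translator 4–language G, translator 5–language D, translator 7–language C, translator 8–language B is a matching of size 7, and a cover must include an endpoint of each of these disjoint edges (König's theorem).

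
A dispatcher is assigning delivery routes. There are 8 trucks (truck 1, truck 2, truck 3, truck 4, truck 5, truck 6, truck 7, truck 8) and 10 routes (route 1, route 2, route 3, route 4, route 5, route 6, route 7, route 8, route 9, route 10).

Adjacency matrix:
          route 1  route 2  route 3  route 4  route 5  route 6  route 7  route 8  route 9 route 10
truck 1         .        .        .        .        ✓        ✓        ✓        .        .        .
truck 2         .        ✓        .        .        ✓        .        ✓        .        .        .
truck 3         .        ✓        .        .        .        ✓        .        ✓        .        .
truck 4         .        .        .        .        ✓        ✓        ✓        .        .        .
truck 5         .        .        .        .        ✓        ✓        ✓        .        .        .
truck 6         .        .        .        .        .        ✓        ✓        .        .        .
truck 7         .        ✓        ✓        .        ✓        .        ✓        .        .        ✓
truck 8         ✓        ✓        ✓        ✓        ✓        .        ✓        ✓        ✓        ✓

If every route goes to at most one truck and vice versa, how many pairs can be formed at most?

For example, pair truck 1-route 5, truck 2-route 2, truck 3-route 8, truck 4-route 6, truck 5-route 7, truck 7-route 3, truck 8-route 4.
The set {truck 1, truck 4, truck 5, truck 6} has only 3 neighbours ({route 5, route 6, route 7}), so by Hall's theorem at most 7 of the 8 trucks can be matched.

7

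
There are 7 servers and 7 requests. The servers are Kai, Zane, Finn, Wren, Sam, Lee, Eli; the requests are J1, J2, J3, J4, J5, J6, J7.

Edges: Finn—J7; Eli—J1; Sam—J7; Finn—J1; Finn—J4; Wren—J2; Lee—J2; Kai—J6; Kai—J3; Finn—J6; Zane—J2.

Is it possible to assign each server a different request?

The set {Zane, Wren, Lee} has only 1 neighbour ({J2}), so by Hall's theorem at most 5 of the 7 servers can be matched.
Hence no matching covers every server.

No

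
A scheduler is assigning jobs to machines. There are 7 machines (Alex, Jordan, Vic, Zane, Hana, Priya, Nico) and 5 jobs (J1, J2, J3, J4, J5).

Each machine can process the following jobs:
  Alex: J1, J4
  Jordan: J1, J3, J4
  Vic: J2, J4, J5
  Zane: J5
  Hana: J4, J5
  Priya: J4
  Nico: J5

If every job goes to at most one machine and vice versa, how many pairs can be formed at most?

One maximum matching: Alex→J1, Jordan→J3, Vic→J2, Zane→J5, Hana→J4.
The set {Zane, Hana, Priya, Nico} has only 2 neighbours ({J4, J5}), so by Hall's theorem at most 5 of the 7 machines can be matched.

5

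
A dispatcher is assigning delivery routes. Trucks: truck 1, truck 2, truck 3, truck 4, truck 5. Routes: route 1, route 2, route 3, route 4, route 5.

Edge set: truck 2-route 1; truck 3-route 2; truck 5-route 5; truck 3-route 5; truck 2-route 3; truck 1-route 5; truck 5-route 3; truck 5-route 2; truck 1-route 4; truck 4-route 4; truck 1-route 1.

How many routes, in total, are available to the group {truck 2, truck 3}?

The union of neighbours of {truck 2, truck 3} is {route 1, route 2, route 3, route 5}, which has 4 elements.
Since |N(S)| = 4 ≥ |S| = 2, Hall's condition holds for this subset.

4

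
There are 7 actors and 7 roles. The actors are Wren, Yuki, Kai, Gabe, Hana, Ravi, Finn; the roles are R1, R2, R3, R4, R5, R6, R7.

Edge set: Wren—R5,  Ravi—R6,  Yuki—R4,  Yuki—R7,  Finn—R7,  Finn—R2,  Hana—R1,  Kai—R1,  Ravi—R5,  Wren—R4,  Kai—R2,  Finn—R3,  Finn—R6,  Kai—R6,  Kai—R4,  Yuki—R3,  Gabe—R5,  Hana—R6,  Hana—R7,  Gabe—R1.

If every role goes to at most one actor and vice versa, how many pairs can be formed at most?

A valid assignment of size 7: Wren→R4, Yuki→R3, Kai→R2, Gabe→R1, Hana→R6, Ravi→R5, Finn→R7.
All 7 actors are matched, so no larger matching exists.

7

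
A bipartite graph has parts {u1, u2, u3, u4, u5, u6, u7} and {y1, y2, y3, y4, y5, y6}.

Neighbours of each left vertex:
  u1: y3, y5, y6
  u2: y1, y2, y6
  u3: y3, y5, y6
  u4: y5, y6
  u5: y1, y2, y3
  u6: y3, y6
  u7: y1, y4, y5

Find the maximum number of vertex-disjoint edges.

6

For example, pair u1→y3, u2→y2, u3→y5, u4→y6, u5→y1, u7→y4.
The set {u1, u3, u4, u6} has only 3 neighbours ({y3, y5, y6}), so by Hall's theorem at most 6 of the 7 left vertices can be matched.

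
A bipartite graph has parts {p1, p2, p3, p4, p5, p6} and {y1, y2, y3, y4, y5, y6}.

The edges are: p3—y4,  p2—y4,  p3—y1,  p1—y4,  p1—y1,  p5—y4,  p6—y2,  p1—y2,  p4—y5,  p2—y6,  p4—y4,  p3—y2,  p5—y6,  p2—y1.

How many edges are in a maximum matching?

5

A valid assignment of size 5: p1-y2, p2-y6, p3-y1, p4-y5, p5-y4.
The set {p1, p2, p3, p5, p6} has only 4 neighbours ({y1, y2, y4, y6}), so by Hall's theorem at most 5 of the 6 left vertices can be matched.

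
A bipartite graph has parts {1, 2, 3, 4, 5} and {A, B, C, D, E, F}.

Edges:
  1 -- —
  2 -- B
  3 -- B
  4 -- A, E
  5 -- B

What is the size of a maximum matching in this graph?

2

For example, pair 2→B, 4→E.
The set {1, 2, 3, 5} has only 1 neighbour ({B}), so by Hall's theorem at most 2 of the 5 left vertices can be matched.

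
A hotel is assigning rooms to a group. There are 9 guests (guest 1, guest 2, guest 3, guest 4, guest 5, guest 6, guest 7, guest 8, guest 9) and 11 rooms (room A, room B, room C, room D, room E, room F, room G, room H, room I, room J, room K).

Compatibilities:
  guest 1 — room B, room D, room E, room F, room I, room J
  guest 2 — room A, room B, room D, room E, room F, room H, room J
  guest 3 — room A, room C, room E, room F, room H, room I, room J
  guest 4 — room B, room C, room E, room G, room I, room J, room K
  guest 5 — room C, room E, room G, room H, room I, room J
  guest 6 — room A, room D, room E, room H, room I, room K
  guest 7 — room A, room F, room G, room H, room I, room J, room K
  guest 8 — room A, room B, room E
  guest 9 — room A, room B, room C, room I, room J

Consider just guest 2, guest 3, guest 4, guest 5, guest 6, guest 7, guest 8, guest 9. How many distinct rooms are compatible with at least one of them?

11

The union of neighbours of {guest 2, guest 3, guest 4, guest 5, guest 6, guest 7, guest 8, guest 9} is {room A, room B, room C, room D, room E, room F, room G, room H, room I, room J, room K}, which has 11 elements.
Since |N(S)| = 11 ≥ |S| = 8, Hall's condition holds for this subset.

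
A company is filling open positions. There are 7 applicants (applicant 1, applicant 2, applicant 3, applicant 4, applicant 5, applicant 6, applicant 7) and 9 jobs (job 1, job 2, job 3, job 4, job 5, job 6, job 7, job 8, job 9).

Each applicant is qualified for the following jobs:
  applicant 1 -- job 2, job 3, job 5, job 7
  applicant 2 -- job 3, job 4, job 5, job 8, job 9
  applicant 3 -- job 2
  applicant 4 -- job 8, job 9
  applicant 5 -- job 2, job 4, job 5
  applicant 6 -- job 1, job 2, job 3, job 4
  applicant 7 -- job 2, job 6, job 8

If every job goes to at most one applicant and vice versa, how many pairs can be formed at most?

7

A valid assignment of size 7: applicant 1–job 3, applicant 2–job 5, applicant 3–job 2, applicant 4–job 9, applicant 5–job 4, applicant 6–job 1, applicant 7–job 6.
All 7 applicants are matched, so no larger matching exists.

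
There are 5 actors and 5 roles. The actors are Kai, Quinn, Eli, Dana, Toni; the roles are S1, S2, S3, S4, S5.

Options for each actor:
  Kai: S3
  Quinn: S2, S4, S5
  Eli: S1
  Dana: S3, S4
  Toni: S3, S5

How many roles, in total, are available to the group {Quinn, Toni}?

4

The union of neighbours of {Quinn, Toni} is {S2, S3, S4, S5}, which has 4 elements.
Since |N(S)| = 4 ≥ |S| = 2, Hall's condition holds for this subset.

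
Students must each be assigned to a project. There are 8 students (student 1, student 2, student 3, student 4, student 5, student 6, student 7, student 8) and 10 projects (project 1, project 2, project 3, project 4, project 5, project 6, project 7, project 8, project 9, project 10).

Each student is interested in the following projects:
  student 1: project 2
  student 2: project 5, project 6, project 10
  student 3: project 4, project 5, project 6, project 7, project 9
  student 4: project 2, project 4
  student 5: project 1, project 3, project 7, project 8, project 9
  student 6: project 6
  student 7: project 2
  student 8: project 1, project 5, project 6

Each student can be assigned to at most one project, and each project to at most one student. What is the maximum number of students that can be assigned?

A valid assignment of size 7: student 1→project 2, student 2→project 10, student 3→project 7, student 4→project 4, student 5→project 9, student 6→project 6, student 8→project 1.
The set {student 1, student 7} has only 1 neighbour ({project 2}), so by Hall's theorem at most 7 of the 8 students can be matched.

7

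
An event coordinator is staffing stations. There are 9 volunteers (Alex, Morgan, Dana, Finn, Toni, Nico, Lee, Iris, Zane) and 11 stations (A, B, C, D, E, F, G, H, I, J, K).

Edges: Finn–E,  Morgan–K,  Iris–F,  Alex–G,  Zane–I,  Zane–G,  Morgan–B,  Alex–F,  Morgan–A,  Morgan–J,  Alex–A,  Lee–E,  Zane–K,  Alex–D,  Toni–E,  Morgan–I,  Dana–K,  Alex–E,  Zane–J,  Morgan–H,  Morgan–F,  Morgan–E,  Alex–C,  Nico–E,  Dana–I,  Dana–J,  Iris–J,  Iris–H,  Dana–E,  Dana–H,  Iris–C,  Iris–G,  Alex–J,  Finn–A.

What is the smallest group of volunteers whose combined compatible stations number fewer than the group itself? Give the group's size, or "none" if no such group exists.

Take S = {Toni, Nico}. Its neighbourhood is {E}, so |N(S)| = 1 < |S| = 2.
No single vertex violates Hall's condition since each has at least one neighbour, so 2 is the minimum.

2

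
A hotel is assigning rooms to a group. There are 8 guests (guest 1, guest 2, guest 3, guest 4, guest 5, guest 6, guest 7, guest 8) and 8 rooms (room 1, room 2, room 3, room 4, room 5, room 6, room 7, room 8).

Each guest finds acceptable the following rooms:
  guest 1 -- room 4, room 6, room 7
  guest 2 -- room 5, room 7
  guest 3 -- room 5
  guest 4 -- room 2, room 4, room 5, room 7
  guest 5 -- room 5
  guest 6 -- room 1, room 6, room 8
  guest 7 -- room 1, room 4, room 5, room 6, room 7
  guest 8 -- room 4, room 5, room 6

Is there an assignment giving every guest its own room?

No

The set {guest 3, guest 5} has only 1 neighbour ({room 5}), so by Hall's theorem at most 7 of the 8 guests can be matched.
Hence no matching covers every guest.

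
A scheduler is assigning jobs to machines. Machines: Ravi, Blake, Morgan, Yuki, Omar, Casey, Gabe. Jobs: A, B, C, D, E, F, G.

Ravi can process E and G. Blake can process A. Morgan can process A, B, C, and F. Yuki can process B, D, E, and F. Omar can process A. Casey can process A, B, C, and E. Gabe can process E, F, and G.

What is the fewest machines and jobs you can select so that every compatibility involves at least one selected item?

A maximum matching has 6 edges (e.g. Ravi–G, Blake–A, Morgan–F, Yuki–B, Casey–C, Gabe–E).
By König's theorem the minimum vertex cover has the same size. One such cover is {Ravi, Morgan, Yuki, Casey, Gabe, A}.

6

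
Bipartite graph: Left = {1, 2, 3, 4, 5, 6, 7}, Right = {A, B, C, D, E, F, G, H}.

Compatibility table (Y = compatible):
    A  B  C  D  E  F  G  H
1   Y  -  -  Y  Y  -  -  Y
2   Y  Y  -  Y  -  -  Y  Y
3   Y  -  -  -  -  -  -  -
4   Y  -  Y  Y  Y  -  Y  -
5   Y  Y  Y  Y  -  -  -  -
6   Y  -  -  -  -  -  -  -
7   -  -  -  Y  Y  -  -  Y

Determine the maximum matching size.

6

For example, pair 1→D, 2→H, 3→A, 4→G, 5→B, 7→E.
The set {3, 6} has only 1 neighbour ({A}), so by Hall's theorem at most 6 of the 7 left vertices can be matched.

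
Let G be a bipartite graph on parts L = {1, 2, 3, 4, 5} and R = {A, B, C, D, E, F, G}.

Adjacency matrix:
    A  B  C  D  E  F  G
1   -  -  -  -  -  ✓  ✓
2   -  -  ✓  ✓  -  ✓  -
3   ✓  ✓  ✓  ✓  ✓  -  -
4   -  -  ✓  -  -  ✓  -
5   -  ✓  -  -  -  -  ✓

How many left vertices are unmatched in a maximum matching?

A valid assignment of size 5: 1-G, 2-C, 3-A, 4-F, 5-B.
This saturates every left vertex, so 5 is the maximum.
That matches 5 of the 5, leaving 0 unmatched; no matching can do better.

0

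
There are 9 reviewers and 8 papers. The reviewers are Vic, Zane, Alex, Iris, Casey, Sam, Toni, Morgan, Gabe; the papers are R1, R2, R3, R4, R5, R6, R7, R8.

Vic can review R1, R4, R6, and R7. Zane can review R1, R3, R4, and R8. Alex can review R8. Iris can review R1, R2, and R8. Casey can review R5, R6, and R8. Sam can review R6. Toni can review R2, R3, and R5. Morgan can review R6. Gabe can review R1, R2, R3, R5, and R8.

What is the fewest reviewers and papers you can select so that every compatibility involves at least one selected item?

{Vic, Zane, Alex, Iris, Casey, Toni, Gabe, R6} is a vertex cover of size 8: every edge has an endpoint in this set.
No smaller cover exists because Vic–R7, Zane–R4, Alex–R8, Iris–R1, Casey–R5, Sam–R6, Toni–R2, Gabe–R3 is a matching of size 8, and a cover must include an endpoint of each of these disjoint edges (König's theorem).

8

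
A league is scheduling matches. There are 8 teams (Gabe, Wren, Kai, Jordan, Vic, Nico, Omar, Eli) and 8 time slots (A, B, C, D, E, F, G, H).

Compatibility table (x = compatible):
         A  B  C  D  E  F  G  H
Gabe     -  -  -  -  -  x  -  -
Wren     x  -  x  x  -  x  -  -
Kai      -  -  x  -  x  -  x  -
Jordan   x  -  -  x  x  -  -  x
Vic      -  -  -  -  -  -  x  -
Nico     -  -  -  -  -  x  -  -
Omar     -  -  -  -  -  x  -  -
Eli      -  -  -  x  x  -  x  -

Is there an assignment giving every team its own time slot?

No

The set {Gabe, Nico, Omar} has only 1 neighbour ({F}), so by Hall's theorem at most 6 of the 8 teams can be matched.
Hence no matching covers every team.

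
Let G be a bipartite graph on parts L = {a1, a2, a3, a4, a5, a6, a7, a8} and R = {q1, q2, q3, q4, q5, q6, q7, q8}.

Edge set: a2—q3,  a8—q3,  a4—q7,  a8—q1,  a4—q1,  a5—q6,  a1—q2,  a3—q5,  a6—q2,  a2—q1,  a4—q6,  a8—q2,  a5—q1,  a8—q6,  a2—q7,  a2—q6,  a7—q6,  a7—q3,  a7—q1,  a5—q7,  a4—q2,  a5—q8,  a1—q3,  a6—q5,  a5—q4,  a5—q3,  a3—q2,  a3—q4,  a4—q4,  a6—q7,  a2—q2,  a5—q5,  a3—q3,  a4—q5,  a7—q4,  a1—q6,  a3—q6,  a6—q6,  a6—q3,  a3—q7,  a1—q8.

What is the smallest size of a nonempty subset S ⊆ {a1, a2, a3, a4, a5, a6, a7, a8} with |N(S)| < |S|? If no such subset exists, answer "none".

A matching saturating every left vertex exists, for instance a1→q2, a2→q1, a3→q5, a4→q7, a5→q8, a6→q3, a7→q4, a8→q6.
By Hall's marriage theorem, this means |N(S)| ≥ |S| for every subset S, so no violating subset exists.

none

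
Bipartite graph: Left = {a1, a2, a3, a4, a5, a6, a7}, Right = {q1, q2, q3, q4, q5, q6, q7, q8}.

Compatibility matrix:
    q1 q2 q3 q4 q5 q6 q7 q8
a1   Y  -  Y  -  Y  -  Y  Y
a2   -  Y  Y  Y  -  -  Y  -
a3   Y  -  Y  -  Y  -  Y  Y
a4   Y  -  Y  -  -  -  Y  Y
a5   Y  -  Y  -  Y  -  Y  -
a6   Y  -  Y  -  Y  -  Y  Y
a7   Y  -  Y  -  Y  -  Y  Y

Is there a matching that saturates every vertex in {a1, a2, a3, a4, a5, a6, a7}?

The set {a1, a3, a4, a5, a6, a7} has only 5 neighbours ({q1, q3, q5, q7, q8}), so by Hall's theorem at most 6 of the 7 left vertices can be matched.
Hence no matching covers every left vertex.

No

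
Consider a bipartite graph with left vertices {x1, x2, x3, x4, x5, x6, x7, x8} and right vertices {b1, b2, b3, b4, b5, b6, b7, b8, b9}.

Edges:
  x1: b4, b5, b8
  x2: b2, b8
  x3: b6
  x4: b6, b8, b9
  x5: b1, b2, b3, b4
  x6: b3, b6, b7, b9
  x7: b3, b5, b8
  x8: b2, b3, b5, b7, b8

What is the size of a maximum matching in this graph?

For example, pair x1→b5, x2→b2, x3→b6, x4→b9, x5→b4, x6→b3, x7→b8, x8→b7.
This saturates every left vertex, so 8 is the maximum.

8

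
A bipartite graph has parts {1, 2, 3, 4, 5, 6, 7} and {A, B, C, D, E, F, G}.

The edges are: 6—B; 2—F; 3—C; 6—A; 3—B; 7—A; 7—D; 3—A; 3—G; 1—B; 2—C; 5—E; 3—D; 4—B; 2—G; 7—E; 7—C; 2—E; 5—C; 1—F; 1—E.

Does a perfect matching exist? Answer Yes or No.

Yes

One maximum matching: 1–F, 2–G, 3–D, 4–B, 5–C, 6–A, 7–E.
Every left vertex is matched, so this is a perfect matching.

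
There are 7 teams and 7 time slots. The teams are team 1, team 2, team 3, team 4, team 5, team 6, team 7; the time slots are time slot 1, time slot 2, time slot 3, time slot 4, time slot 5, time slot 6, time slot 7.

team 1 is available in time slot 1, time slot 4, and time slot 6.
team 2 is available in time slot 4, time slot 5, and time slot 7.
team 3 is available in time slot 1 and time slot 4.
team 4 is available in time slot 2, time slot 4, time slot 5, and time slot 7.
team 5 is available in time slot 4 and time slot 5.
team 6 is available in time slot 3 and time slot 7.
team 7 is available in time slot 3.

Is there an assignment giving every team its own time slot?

Yes

A valid assignment of size 7: team 1–time slot 6, team 2–time slot 4, team 3–time slot 1, team 4–time slot 2, team 5–time slot 5, team 6–time slot 7, team 7–time slot 3.
Every team is matched, so this is a perfect matching.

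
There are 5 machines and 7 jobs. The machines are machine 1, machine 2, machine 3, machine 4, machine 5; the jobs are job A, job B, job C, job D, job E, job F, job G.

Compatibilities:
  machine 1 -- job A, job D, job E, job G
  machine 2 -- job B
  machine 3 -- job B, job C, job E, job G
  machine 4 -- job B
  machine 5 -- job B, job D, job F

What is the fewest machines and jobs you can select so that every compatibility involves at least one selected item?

{machine 1, machine 3, machine 5, job B} is a vertex cover of size 4: every edge has an endpoint in this set.
No smaller cover exists because machine 1–job A, machine 2–job B, machine 3–job G, machine 5–job F is a matching of size 4, and a cover must include an endpoint of each of these disjoint edges (König's theorem).

4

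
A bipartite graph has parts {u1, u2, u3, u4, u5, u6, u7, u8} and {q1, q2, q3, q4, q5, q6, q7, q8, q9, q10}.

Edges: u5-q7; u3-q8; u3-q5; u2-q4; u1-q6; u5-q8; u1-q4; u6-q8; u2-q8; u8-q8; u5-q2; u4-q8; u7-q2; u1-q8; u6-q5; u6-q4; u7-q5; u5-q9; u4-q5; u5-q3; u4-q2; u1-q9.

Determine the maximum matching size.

6

For example, pair u1→q6, u2→q4, u3→q5, u4→q2, u5→q9, u6→q8.
The set {u2, u3, u4, u6, u7, u8} has only 4 neighbours ({q2, q4, q5, q8}), so by Hall's theorem at most 6 of the 8 left vertices can be matched.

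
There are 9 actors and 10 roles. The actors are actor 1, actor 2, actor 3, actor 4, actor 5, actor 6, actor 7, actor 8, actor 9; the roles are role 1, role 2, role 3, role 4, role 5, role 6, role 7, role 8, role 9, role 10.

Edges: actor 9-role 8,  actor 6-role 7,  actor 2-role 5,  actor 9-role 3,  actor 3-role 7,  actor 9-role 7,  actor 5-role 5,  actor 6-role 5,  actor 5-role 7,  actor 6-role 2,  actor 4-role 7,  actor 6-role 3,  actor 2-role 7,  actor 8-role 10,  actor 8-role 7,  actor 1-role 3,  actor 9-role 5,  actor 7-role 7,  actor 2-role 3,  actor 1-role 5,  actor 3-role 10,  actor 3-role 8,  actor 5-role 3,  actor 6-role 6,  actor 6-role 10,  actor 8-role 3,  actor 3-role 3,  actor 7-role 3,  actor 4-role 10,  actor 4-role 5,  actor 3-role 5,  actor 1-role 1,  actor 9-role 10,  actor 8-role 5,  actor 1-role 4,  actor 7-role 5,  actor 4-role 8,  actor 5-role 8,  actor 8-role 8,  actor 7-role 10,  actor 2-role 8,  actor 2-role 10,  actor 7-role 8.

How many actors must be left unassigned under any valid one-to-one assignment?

2

For example, pair actor 1-role 1, actor 2-role 8, actor 3-role 5, actor 4-role 10, actor 5-role 3, actor 6-role 6, actor 7-role 7.
The set {actor 2, actor 3, actor 4, actor 5, actor 7, actor 8, actor 9} has only 5 neighbours ({role 10, role 3, role 5, role 7, role 8}), so by Hall's theorem at most 7 of the 9 actors can be matched.
That matches 7 of the 9, leaving 2 unmatched; no matching can do better.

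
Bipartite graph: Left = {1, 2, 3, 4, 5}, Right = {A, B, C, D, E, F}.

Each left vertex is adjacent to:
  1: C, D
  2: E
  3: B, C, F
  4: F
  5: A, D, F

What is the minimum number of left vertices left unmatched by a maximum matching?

One maximum matching: 1–C, 2–E, 3–B, 4–F, 5–D.
All 5 left vertices are matched, so no larger matching exists.
That matches 5 of the 5, leaving 0 unmatched; no matching can do better.

0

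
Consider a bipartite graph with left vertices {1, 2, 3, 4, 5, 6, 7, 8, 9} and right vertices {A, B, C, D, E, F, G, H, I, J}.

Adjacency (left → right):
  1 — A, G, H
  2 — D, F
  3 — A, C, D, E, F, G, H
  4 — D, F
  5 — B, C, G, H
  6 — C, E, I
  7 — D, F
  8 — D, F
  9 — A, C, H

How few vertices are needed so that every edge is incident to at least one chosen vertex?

7

The 7 edges 1–H, 2–D, 3–G, 4–F, 5–B, 6–E, 9–C form a matching, so any vertex cover needs at least 7 vertices (one per matched edge).
Conversely {1, 3, 5, 6, 9, D, F} meets every edge and has exactly 7 vertices, so 7 is optimal.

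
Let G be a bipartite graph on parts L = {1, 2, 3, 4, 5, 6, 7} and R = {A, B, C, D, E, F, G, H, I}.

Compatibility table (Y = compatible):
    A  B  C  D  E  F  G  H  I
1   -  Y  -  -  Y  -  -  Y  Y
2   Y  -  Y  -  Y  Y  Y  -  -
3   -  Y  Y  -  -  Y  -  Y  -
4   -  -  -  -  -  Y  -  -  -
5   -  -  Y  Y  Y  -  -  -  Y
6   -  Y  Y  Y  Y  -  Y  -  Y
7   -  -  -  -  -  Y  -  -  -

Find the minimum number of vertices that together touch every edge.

6

The 6 edges 1–B, 2–A, 3–C, 4–F, 5–E, 6–G form a matching, so any vertex cover needs at least 6 vertices (one per matched edge).
Conversely {1, 2, 3, 5, 6, F} meets every edge and has exactly 6 vertices, so 6 is optimal.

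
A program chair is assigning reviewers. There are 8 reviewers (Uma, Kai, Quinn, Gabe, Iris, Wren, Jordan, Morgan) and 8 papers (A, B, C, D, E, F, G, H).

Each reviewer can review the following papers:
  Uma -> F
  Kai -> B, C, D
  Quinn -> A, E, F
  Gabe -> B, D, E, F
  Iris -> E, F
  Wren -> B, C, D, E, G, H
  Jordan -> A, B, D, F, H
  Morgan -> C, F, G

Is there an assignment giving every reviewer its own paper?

Yes

For example, pair Uma→F, Kai→B, Quinn→A, Gabe→D, Iris→E, Wren→G, Jordan→H, Morgan→C.
All 8 reviewers are covered.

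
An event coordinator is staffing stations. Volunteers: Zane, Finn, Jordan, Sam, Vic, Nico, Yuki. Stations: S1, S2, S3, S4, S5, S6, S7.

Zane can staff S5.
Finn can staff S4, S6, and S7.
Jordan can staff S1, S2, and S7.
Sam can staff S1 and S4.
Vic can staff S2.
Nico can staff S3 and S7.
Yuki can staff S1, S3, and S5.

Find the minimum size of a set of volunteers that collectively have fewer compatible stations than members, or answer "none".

A matching saturating every volunteer exists, for instance Zane→S5, Finn→S6, Jordan→S1, Sam→S4, Vic→S2, Nico→S7, Yuki→S3.
By Hall's marriage theorem, this means |N(S)| ≥ |S| for every subset S, so no violating subset exists.

none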